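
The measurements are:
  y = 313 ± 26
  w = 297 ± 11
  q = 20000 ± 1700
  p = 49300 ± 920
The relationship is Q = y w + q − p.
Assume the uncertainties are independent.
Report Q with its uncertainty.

Let h = y·w = 93000. δh/h = √((1·δy/y)² + (1·δw/w)²) = √(0.00690 + 0.00137) = 0.0909, so δh = 8450.
Q = h + q − p: δQ = √(δh² + δq² + δp²) = √(7.15e+07 + 2.89e+06 + 8.46e+05) = 8670
Q = 63700.

63700 ± 8670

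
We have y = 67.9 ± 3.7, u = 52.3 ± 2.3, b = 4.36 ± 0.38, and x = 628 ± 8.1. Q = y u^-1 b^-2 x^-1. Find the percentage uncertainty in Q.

18.8%

Each factor contributes (exponent × relative error)² to (δQ/Q)²:
  (1·δy/y)² = (1×0.0545)² = 0.00297;  (-1·δu/u)² = (-1×0.0440)² = 0.00193;  (-2·δb/b)² = (-2×0.0872)² = 0.0304;  (-1·δx/x)² = (-1×0.0129)² = 0.000166
δQ/Q = √(0.0355) = 0.188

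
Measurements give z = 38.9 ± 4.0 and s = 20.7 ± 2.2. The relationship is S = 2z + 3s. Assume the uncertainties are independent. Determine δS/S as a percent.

7.41%

For a sum/difference, combine absolute errors in quadrature:
  (2·δz)² = 64.0;  (3·δs)² = 43.6
δS = √(108) = 10.4
S = 140, so δS/S = 10.4/140 = 0.0741.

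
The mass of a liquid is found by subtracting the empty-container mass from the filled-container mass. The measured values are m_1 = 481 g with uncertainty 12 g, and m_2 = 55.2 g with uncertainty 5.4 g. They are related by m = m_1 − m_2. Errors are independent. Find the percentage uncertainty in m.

Sums and differences: (δm)² = Σ (cᵢ δxᵢ)².
  (δm_1)² = 144;  (δm_2)² = 29.2
δm = √(173) = 13.2 g
m = 426 g, so δm/m = 13.2/426 = 0.0309.

3.09%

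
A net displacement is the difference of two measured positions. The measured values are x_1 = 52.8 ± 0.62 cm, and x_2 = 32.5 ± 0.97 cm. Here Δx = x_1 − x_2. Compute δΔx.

1.15 cm

Absolute uncertainties add in quadrature for a linear combination:
  (δx_1)² = 0.384;  (δx_2)² = 0.941
δΔx = √(1.33) = 1.15 cm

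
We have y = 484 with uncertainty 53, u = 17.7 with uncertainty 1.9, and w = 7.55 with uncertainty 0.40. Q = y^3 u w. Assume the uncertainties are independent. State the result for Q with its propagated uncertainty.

For a monomial Q ∝ y^3, u, w, fractional errors add in quadrature:
  (3·δy/y)² = (3×0.110)² = 0.108;  (1·δu/u)² = (1×0.107)² = 0.0115;  (1·δw/w)² = (1×0.0530)² = 0.00281
δQ/Q = √(0.122) = 0.350
Q = 1.52e+10, so δQ = 0.350 × 1.52e+10 = 5.3e+09.

(1.52 ± 0.530) × 10^10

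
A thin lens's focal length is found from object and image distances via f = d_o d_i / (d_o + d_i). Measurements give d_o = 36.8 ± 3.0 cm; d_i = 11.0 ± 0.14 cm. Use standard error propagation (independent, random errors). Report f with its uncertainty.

∂f/∂d_o = (d_i/(d_o+d_i))² = 0.0530;  ∂f/∂d_i = (d_o/(d_o+d_i))² = 0.593
δf = √((∂f/∂d_o · δd_o)² + (∂f/∂d_i · δd_i)²) = √(0.0252 + 0.00689) = 0.179 cm
f = 8.47 cm.

8.47 ± 0.179 cm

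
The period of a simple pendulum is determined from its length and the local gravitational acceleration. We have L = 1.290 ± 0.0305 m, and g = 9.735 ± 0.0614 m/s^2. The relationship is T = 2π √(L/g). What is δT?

T is a product of powers, so relative uncertainties combine in quadrature:
  (½·δL/L)² = (0.5×0.0236)² = 0.000140;  (−½·δg/g)² = (-0.5×0.00631)² = 9.95e-06
δT/T = √(0.000150) = 0.0122
T = 2.287 s, so δT = 0.0122 × 2.287 = 0.0280 s.

0.0280 s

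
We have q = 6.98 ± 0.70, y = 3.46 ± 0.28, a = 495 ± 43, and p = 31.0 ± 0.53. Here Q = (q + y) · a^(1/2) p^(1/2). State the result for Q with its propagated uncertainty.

Let u = q + y = 10.4. δu = √(δq² + δy²) = √(0.490 + 0.0784) = 0.754, so δu/u = 0.0722.
Q is then a monomial in u, a, p:
δQ/Q = √((δu/u)² + (½·δa/a)² + (½·δp/p)²) = √(0.00521 + 0.00189 + 7.31e-05) = 0.0847
Q = 1290, so δQ = 0.0847 × 1290 = 110.

1290 ± 110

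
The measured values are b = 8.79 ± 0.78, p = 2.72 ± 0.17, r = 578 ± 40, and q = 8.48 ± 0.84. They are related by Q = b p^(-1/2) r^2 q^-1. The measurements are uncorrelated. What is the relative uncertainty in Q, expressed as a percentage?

19.4%

For a monomial Q ∝ b, p^(-1/2), r^2, q^-1, fractional errors add in quadrature:
  (1·δb/b)² = (1×0.0887)² = 0.00787;  (−½·δp/p)² = (-0.5×0.0625)² = 0.000977;  (2·δr/r)² = (2×0.0692)² = 0.0192;  (-1·δq/q)² = (-1×0.0991)² = 0.00981
δQ/Q = √(0.0378) = 0.194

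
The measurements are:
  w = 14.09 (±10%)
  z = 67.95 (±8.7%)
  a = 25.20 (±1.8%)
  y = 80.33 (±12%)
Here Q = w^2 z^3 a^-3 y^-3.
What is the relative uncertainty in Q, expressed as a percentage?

Relative error in a monomial: (δQ/Q)² = Σ (nᵢ · δxᵢ/xᵢ)².
  (2·δw/w)² = (2×0.100)² = 0.0400;  (3·δz/z)² = (3×0.0870)² = 0.0681;  (-3·δa/a)² = (-3×0.0180)² = 0.00292;  (-3·δy/y)² = (-3×0.120)² = 0.130
δQ/Q = √(0.241) = 0.491

49.1%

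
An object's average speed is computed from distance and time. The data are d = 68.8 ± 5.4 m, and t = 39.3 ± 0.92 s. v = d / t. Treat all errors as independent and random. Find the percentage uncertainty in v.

8.19%

v is a product of powers, so relative uncertainties combine in quadrature:
  (1·δd/d)² = (1×0.0785)² = 0.00616;  (-1·δt/t)² = (-1×0.0234)² = 0.000548
δv/v = √(0.00671) = 0.0819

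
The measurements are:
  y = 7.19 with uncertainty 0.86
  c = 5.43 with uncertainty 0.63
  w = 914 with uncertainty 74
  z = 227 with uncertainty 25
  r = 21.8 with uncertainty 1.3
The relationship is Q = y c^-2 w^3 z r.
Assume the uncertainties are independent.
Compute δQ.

3.48e+11

Since Q is a product/quotient, work with relative uncertainties:
  (1·δy/y)² = (1×0.120)² = 0.0143;  (-2·δc/c)² = (-2×0.116)² = 0.0538;  (3·δw/w)² = (3×0.0810)² = 0.0590;  (1·δz/z)² = (1×0.110)² = 0.0121;  (1·δr/r)² = (1×0.0596)² = 0.00356
δQ/Q = √(0.143) = 0.378
Q = 9.21e+11, so δQ = 0.378 × 9.21e+11 = 3.48e+11.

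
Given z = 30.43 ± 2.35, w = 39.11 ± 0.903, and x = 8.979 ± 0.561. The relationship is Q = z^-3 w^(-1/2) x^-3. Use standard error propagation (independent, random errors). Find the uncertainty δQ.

2.34e-09

Since Q is a product/quotient, work with relative uncertainties:
  (-3·δz/z)² = (-3×0.0772)² = 0.0537;  (−½·δw/w)² = (-0.5×0.0231)² = 0.000133;  (-3·δx/x)² = (-3×0.0625)² = 0.0351
δQ/Q = √(0.0889) = 0.298
Q = 7.839e-09, so δQ = 0.298 × 7.839e-09 = 2.34e-09.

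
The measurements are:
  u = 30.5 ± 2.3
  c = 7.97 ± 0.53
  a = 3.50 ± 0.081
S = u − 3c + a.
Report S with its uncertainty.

10.1 ± 2.80

S is a linear combination, so absolute uncertainties add in quadrature:
  (δu)² = 5.29;  (3·δc)² = 2.53;  (δa)² = 0.00656
δS = √(7.82) = 2.80
S = 10.1.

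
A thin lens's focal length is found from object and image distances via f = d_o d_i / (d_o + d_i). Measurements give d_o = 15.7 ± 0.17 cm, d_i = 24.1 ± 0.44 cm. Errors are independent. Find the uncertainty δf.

0.0926 cm

∂f/∂d_o = (d_i/(d_o+d_i))² = 0.367;  ∂f/∂d_i = (d_o/(d_o+d_i))² = 0.156
δf = √((∂f/∂d_o · δd_o)² + (∂f/∂d_i · δd_i)²) = √(0.00389 + 0.00469) = 0.0926 cm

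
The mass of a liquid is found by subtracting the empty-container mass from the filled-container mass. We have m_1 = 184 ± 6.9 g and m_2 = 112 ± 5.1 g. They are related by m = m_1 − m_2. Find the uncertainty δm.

8.58 g

m is a linear combination, so absolute uncertainties add in quadrature:
  (δm_1)² = 47.6;  (δm_2)² = 26.0
δm = √(73.6) = 8.58 g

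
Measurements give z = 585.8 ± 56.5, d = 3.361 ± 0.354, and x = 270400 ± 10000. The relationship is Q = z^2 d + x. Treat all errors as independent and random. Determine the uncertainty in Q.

2.54e+05

Let p = z^2·d = 1.153e+06. δp/p = √((2·δz/z)² + (1·δd/d)²) = √(0.0372 + 0.0111) = 0.220, so δp = 2.53e+05.
Q = p + x: δQ = √(δp² + δx²) = √(6.43e+10 + 1e+08) = 2.54e+05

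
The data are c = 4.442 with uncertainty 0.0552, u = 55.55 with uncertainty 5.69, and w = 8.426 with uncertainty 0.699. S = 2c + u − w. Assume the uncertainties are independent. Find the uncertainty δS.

5.73

Each term contributes (cᵢ δxᵢ)² to (δS)²:
  (2·δc)² = 0.0122;  (δu)² = 32.4;  (δw)² = 0.489
δS = √(32.9) = 5.73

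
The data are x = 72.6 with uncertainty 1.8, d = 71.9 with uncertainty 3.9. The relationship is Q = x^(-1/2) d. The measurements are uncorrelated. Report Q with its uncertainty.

8.44 ± 0.470

Products/powers → add relative errors in quadrature, weighted by exponent:
  (−½·δx/x)² = (-0.5×0.0248)² = 0.000154;  (1·δd/d)² = (1×0.0542)² = 0.00294
δQ/Q = √(0.00310) = 0.0556
Q = 8.44, so δQ = 0.0556 × 8.44 = 0.470.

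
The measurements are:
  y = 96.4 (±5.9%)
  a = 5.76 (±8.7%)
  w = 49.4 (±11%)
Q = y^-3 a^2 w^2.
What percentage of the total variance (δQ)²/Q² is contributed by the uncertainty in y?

(δQ/Q)² = (-3·δy/y)² + (2·δa/a)² + (2·δw/w)²
  y term: (-3×0.0590)² = 0.0313
  a term: (2×0.0870)² = 0.0303
  w term: (2×0.110)² = 0.0484
Total = 0.110. Share from y = 0.0313/0.110 = 0.285.

28.5%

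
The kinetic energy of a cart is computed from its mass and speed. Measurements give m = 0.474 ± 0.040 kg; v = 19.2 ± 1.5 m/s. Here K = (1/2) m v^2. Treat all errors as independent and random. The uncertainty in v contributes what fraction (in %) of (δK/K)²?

(δK/K)² = (1·δm/m)² + (2·δv/v)²
  m term: (1×0.0844)² = 0.00712
  v term: (2×0.0781)² = 0.0244
Total = 0.0315. Share from v = 0.0244/0.0315 = 0.774.

77.4%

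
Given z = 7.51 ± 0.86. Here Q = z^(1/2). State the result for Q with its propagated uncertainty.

2.74 ± 0.157

Since Q is a product/quotient, work with relative uncertainties:
  (½·δz/z)² = (0.5×0.115)² = 0.00328
δQ/Q = √(0.00328) = 0.0573
Q = 2.74, so δQ = 0.0573 × 2.74 = 0.157.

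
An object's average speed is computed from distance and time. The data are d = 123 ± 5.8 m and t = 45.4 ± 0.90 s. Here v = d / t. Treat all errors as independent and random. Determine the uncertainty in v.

0.139 m/s

Relative error in a monomial: (δv/v)² = Σ (nᵢ · δxᵢ/xᵢ)².
  (1·δd/d)² = (1×0.0472)² = 0.00222;  (-1·δt/t)² = (-1×0.0198)² = 0.000393
δv/v = √(0.00262) = 0.0512
v = 2.71 m/s, so δv = 0.0512 × 2.71 = 0.139 m/s.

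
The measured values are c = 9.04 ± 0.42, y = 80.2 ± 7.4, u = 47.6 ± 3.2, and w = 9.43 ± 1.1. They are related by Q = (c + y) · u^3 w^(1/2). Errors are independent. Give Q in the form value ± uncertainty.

(2.96 ± 0.667) × 10^7

Let h = c + y = 89.2. δh = √(δc² + δy²) = √(0.176 + 54.8) = 7.41, so δh/h = 0.0831.
Q is then a monomial in h, u, w:
δQ/Q = √((δh/h)² + (3·δu/u)² + (½·δw/w)²) = √(0.00690 + 0.0407 + 0.00340) = 0.226
Q = 2.96e+07, so δQ = 0.226 × 2.96e+07 = 6.67e+06.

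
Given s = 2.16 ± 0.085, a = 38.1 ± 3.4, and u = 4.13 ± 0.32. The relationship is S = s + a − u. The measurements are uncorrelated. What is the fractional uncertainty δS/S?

0.0945

Sums and differences: (δS)² = Σ (cᵢ δxᵢ)².
  (δs)² = 0.00723;  (δa)² = 11.6;  (δu)² = 0.102
δS = √(11.7) = 3.42
S = 36.1, so δS/S = 3.42/36.1 = 0.0945.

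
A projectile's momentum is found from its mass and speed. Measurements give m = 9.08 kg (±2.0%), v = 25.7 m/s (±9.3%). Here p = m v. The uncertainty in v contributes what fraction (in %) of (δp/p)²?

95.6%

(δp/p)² = (1·δm/m)² + (1·δv/v)²
  m term: (1×0.0200)² = 0.000400
  v term: (1×0.0930)² = 0.00865
Total = 0.00905. Share from v = 0.00865/0.00905 = 0.956.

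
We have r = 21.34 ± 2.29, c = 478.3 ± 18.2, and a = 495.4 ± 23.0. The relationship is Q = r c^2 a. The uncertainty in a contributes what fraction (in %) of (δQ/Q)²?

11.1%

(δQ/Q)² = (1·δr/r)² + (2·δc/c)² + (1·δa/a)²
  r term: (1×0.107)² = 0.0115
  c term: (2×0.0381)² = 0.00579
  a term: (1×0.0464)² = 0.00216
Total = 0.0195. Share from a = 0.00216/0.0195 = 0.111.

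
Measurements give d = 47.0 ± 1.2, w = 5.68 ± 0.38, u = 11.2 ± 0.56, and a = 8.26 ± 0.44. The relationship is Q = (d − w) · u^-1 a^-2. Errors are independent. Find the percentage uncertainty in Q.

Let h = d − w = 41.3. δh = √(δd² + δw²) = √(1.44 + 0.144) = 1.26, so δh/h = 0.0305.
Q is then a monomial in h, u, a:
δQ/Q = √((δh/h)² + (-1·δu/u)² + (-2·δa/a)²) = √(0.000928 + 0.00250 + 0.0114) = 0.122

12.2%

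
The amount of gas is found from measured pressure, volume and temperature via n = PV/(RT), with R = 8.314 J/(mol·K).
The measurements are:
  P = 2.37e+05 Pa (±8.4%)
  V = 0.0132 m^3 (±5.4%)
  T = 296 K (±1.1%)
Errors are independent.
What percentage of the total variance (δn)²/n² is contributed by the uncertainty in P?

69.9%

(δn/n)² = (1·δP/P)² + (1·δV/V)² + (-1·δT/T)²
  P term: (1×0.0840)² = 0.00706
  V term: (1×0.0540)² = 0.00292
  T term: (-1×0.0110)² = 0.000121
Total = 0.0101. Share from P = 0.00706/0.0101 = 0.699.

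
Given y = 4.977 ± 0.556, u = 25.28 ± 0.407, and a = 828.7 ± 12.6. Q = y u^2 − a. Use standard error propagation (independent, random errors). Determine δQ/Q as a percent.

Let p = y·u^2 = 3181. δp/p = √((1·δy/y)² + (2·δu/u)²) = √(0.0125 + 0.00104) = 0.116, so δp = 370.
Q = p − a: δQ = √(δp² + δa²) = √(1.37e+05 + 159) = 370
Q = 2352, so δQ/Q = 370/2352 = 0.157.

15.7%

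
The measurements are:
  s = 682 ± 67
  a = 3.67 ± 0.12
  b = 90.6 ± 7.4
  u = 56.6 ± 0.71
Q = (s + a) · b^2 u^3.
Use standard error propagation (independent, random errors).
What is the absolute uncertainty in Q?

Let w = s + a = 686. δw = √(δs² + δa²) = √(4490 + 0.0144) = 67.0, so δw/w = 0.0977.
Q is then a monomial in w, b, u:
δQ/Q = √((δw/w)² + (2·δb/b)² + (3·δu/u)²) = √(0.00955 + 0.0267 + 0.00142) = 0.194
Q = 1.02e+12, so δQ = 0.194 × 1.02e+12 = 1.98e+11.

1.98e+11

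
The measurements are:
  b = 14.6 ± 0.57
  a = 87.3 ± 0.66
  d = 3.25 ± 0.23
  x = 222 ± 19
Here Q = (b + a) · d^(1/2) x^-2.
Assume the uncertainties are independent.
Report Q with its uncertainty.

0.00373 ± 0.000652

Let u = b + a = 102. δu = √(δb² + δa²) = √(0.325 + 0.436) = 0.872, so δu/u = 0.00856.
Q is then a monomial in u, d, x:
δQ/Q = √((δu/u)² + (½·δd/d)² + (-2·δx/x)²) = √(7.32e-05 + 0.00125 + 0.0293) = 0.175
Q = 0.00373, so δQ = 0.175 × 0.00373 = 0.000652.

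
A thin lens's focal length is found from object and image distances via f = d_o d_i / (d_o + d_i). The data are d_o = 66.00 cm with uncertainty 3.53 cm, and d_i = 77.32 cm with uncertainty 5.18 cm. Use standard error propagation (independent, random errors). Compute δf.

1.50 cm

∂f/∂d_o = (d_i/(d_o+d_i))² = 0.291;  ∂f/∂d_i = (d_o/(d_o+d_i))² = 0.212
δf = √((∂f/∂d_o · δd_o)² + (∂f/∂d_i · δd_i)²) = √(1.06 + 1.21) = 1.50 cm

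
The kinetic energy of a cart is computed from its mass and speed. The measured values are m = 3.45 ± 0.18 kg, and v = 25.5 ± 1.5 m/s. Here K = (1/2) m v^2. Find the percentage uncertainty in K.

Each factor contributes (exponent × relative error)² to (δK/K)²:
  (1·δm/m)² = (1×0.0522)² = 0.00272;  (2·δv/v)² = (2×0.0588)² = 0.0138
δK/K = √(0.0166) = 0.129

12.9%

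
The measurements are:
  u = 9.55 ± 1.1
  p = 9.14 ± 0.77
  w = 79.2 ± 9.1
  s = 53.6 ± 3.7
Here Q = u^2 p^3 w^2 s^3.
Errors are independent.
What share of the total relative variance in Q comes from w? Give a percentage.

(δQ/Q)² = (2·δu/u)² + (3·δp/p)² + (2·δw/w)² + (3·δs/s)²
  u term: (2×0.115)² = 0.0531
  p term: (3×0.0842)² = 0.0639
  w term: (2×0.115)² = 0.0528
  s term: (3×0.0690)² = 0.0429
Total = 0.213. Share from w = 0.0528/0.213 = 0.248.

24.8%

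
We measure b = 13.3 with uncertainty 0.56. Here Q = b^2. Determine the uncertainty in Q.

14.9

Relative error in a monomial: (δQ/Q)² = Σ (nᵢ · δxᵢ/xᵢ)².
  (2·δb/b)² = (2×0.0421)² = 0.00709
δQ/Q = √(0.00709) = 0.0842
Q = 177, so δQ = 0.0842 × 177 = 14.9.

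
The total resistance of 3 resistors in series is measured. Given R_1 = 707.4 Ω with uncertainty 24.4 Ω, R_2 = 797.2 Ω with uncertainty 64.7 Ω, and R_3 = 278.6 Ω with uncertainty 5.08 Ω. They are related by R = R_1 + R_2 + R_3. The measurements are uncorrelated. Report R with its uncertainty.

Each term contributes (cᵢ δxᵢ)² to (δR)²:
  (δR_1)² = 595;  (δR_2)² = 4190;  (δR_3)² = 25.8
δR = √(4810) = 69.3 Ω
R = 1783 Ω.

1783 ± 69.3 Ω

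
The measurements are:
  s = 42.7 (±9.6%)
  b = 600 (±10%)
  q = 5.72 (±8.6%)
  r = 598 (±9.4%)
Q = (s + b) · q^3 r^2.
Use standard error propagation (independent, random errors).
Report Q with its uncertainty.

Let u = s + b = 643. δu = √(δs² + δb²) = √(16.8 + 3600) = 60.1, so δu/u = 0.0936.
Q is then a monomial in u, q, r:
δQ/Q = √((δu/u)² + (3·δq/q)² + (2·δr/r)²) = √(0.00876 + 0.0666 + 0.0353) = 0.333
Q = 4.3e+10, so δQ = 0.333 × 4.3e+10 = 1.43e+10.

(4.30 ± 1.43) × 10^10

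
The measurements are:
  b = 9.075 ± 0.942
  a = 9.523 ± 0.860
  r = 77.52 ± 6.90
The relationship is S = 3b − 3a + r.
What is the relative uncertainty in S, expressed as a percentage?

10.4%

Each term contributes (cᵢ δxᵢ)² to (δS)²:
  (3·δb)² = 7.99;  (3·δa)² = 6.66;  (δr)² = 47.6
δS = √(62.3) = 7.89
S = 76.18, so δS/S = 7.89/76.18 = 0.104.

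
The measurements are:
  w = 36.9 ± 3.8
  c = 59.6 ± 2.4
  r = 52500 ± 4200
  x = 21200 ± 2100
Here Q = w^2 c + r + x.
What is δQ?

Let p = w^2·c = 81200. δp/p = √((2·δw/w)² + (1·δc/c)²) = √(0.0424 + 0.00162) = 0.210, so δp = 17000.
Q = p + r + x: δQ = √(δp² + δr² + δx²) = √(2.9e+08 + 1.76e+07 + 4.41e+06) = 17700

17700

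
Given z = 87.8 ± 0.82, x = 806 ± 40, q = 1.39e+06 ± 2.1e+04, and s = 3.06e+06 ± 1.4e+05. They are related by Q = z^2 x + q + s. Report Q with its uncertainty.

Let p = z^2·x = 6.21e+06. δp/p = √((2·δz/z)² + (1·δx/x)²) = √(0.000349 + 0.00246) = 0.0530, so δp = 3.29e+05.
Q = p + q + s: δQ = √(δp² + δq² + δs²) = √(1.09e+11 + 4.41e+08 + 1.96e+10) = 3.59e+05
Q = 1.07e+07.

(1.07 ± 0.0359) × 10^7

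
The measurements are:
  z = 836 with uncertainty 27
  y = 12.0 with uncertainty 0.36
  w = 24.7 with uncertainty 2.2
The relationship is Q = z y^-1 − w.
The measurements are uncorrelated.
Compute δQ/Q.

0.0840

Let p = z·y^-1 = 69.7. δp/p = √((1·δz/z)² + (-1·δy/y)²) = √(0.00104 + 0.000900) = 0.0441, so δp = 3.07.
Q = p − w: δQ = √(δp² + δw²) = √(9.43 + 4.84) = 3.78
Q = 45.0, so δQ/Q = 3.78/45.0 = 0.0840.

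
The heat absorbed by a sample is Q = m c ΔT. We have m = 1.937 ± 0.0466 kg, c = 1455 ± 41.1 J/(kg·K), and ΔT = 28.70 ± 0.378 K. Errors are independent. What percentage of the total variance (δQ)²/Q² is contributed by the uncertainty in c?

51.5%

(δQ/Q)² = (1·δm/m)² + (1·δc/c)² + (1·δΔT/ΔT)²
  m term: (1×0.0241)² = 0.000579
  c term: (1×0.0282)² = 0.000798
  ΔT term: (1×0.0132)² = 0.000173
Total = 0.00155. Share from c = 0.000798/0.00155 = 0.515.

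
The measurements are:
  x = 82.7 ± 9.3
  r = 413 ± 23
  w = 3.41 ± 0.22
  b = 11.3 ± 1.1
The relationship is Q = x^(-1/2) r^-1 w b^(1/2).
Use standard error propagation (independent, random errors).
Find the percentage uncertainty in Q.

11.3%

Since Q is a product/quotient, work with relative uncertainties:
  (−½·δx/x)² = (-0.5×0.112)² = 0.00316;  (-1·δr/r)² = (-1×0.0557)² = 0.00310;  (1·δw/w)² = (1×0.0645)² = 0.00416;  (½·δb/b)² = (0.5×0.0973)² = 0.00237
δQ/Q = √(0.0128) = 0.113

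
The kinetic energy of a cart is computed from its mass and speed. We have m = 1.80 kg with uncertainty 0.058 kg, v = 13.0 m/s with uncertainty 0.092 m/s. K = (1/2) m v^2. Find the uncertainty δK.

5.35 J

For a monomial K ∝ m, v^2, fractional errors add in quadrature:
  (1·δm/m)² = (1×0.0322)² = 0.00104;  (2·δv/v)² = (2×0.00708)² = 0.000200
δK/K = √(0.00124) = 0.0352
K = 152 J, so δK = 0.0352 × 152 = 5.35 J.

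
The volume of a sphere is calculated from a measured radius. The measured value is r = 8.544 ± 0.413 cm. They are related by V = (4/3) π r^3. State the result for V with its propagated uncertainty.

V ∝ r^3, so δV/V = |3| · δr/r = 3 × 0.0483 = 0.145.
V = 2613 cm^3, so δV = 0.145 × 2613 = 379 cm^3.

2613 ± 379 cm^3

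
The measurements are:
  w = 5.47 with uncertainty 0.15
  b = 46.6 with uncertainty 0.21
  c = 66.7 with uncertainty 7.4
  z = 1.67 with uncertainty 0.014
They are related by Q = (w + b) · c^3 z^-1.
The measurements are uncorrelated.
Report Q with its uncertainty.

Let u = w + b = 52.1. δu = √(δw² + δb²) = √(0.0225 + 0.0441) = 0.258, so δu/u = 0.00496.
Q is then a monomial in u, c, z:
δQ/Q = √((δu/u)² + (3·δc/c)² + (-1·δz/z)²) = √(2.46e-05 + 0.111 + 7.03e-05) = 0.333
Q = 9.25e+06, so δQ = 0.333 × 9.25e+06 = 3.08e+06.

(9.25 ± 3.08) × 10^6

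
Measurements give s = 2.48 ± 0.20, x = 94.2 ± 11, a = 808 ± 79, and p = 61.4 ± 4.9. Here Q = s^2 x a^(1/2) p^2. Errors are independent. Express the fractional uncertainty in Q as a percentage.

Q is a product of powers, so relative uncertainties combine in quadrature:
  (2·δs/s)² = (2×0.0806)² = 0.0260;  (1·δx/x)² = (1×0.117)² = 0.0136;  (½·δa/a)² = (0.5×0.0978)² = 0.00239;  (2·δp/p)² = (2×0.0798)² = 0.0255
δQ/Q = √(0.0675) = 0.260

26.0%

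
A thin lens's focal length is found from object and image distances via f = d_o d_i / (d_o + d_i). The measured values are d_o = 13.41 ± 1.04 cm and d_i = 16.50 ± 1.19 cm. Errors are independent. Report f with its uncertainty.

∂f/∂d_o = (d_i/(d_o+d_i))² = 0.304;  ∂f/∂d_i = (d_o/(d_o+d_i))² = 0.201
δf = √((∂f/∂d_o · δd_o)² + (∂f/∂d_i · δd_i)²) = √(0.100 + 0.0572) = 0.397 cm
f = 7.398 cm.

7.398 ± 0.397 cm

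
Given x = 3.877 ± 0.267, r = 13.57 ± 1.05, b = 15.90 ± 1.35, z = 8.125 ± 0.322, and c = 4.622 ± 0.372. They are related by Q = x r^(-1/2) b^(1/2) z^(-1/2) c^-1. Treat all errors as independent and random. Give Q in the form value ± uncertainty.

Relative error in a monomial: (δQ/Q)² = Σ (nᵢ · δxᵢ/xᵢ)².
  (1·δx/x)² = (1×0.0689)² = 0.00474;  (−½·δr/r)² = (-0.5×0.0774)² = 0.00150;  (½·δb/b)² = (0.5×0.0849)² = 0.00180;  (−½·δz/z)² = (-0.5×0.0396)² = 0.000393;  (-1·δc/c)² = (-1×0.0805)² = 0.00648
δQ/Q = √(0.0149) = 0.122
Q = 0.3185, so δQ = 0.122 × 0.3185 = 0.0389.

0.3185 ± 0.0389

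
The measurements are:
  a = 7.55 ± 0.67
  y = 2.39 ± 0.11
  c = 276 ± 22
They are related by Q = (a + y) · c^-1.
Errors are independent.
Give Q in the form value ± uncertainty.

0.0360 ± 0.00378

Let u = a + y = 9.94. δu = √(δa² + δy²) = √(0.449 + 0.0121) = 0.679, so δu/u = 0.0683.
Q is then a monomial in u, c:
δQ/Q = √((δu/u)² + (-1·δc/c)²) = √(0.00467 + 0.00635) = 0.105
Q = 0.0360, so δQ = 0.105 × 0.0360 = 0.00378.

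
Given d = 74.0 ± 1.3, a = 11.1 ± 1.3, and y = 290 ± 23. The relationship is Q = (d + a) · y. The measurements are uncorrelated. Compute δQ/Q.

0.0822

Let u = d + a = 85.1. δu = √(δd² + δa²) = √(1.69 + 1.69) = 1.84, so δu/u = 0.0216.
Q is then a monomial in u, y:
δQ/Q = √((δu/u)² + (1·δy/y)²) = √(0.000467 + 0.00629) = 0.0822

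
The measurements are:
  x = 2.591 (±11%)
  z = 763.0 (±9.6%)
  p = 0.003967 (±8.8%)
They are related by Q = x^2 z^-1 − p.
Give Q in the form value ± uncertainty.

Let w = x^2·z^-1 = 0.008799. δw/w = √((2·δx/x)² + (-1·δz/z)²) = √(0.0484 + 0.00922) = 0.240, so δw = 0.00211.
Q = w − p: δQ = √(δw² + δp²) = √(4.46e-06 + 1.22e-07) = 0.00214
Q = 0.004832.

0.004832 ± 0.00214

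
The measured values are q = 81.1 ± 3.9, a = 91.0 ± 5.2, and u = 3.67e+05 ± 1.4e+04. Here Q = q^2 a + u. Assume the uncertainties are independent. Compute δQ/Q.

0.0708

Let p = q^2·a = 5.99e+05. δp/p = √((2·δq/q)² + (1·δa/a)²) = √(0.00925 + 0.00327) = 0.112, so δp = 67000.
Q = p + u: δQ = √(δp² + δu²) = √(4.48e+09 + 1.96e+08) = 68400
Q = 9.66e+05, so δQ/Q = 68400/9.66e+05 = 0.0708.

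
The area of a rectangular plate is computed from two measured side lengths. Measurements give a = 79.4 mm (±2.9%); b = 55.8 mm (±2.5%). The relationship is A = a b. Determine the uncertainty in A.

170 mm^2

A is a product of powers, so relative uncertainties combine in quadrature:
  (1·δa/a)² = (1×0.0290)² = 0.000841;  (1·δb/b)² = (1×0.0250)² = 0.000625
δA/A = √(0.00147) = 0.0383
A = 4430 mm^2, so δA = 0.0383 × 4430 = 170 mm^2.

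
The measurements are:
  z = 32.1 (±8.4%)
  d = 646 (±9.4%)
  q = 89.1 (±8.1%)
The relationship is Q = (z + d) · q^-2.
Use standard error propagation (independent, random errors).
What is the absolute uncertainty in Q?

0.0158

Let u = z + d = 678. δu = √(δz² + δd²) = √(7.27 + 3690) = 60.8, so δu/u = 0.0896.
Q is then a monomial in u, q:
δQ/Q = √((δu/u)² + (-2·δq/q)²) = √(0.00804 + 0.0262) = 0.185
Q = 0.0854, so δQ = 0.185 × 0.0854 = 0.0158.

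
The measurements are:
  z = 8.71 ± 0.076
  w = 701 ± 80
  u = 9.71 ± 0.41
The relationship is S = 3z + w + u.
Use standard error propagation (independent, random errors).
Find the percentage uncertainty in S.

10.9%

S is a linear combination, so absolute uncertainties add in quadrature:
  (3·δz)² = 0.0520;  (δw)² = 6400;  (δu)² = 0.168
δS = √(6400) = 80.0
S = 737, so δS/S = 80.0/737 = 0.109.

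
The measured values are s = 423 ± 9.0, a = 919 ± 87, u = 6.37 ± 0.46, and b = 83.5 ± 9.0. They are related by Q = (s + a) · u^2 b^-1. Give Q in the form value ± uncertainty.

652 ± 125

Let w = s + a = 1340. δw = √(δs² + δa²) = √(81.0 + 7570) = 87.5, so δw/w = 0.0652.
Q is then a monomial in w, u, b:
δQ/Q = √((δw/w)² + (2·δu/u)² + (-1·δb/b)²) = √(0.00425 + 0.0209 + 0.0116) = 0.192
Q = 652, so δQ = 0.192 × 652 = 125.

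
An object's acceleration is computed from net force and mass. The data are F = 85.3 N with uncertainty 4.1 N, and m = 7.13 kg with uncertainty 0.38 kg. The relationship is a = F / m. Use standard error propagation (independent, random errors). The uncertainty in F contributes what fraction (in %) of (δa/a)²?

(δa/a)² = (1·δF/F)² + (-1·δm/m)²
  F term: (1×0.0481)² = 0.00231
  m term: (-1×0.0533)² = 0.00284
Total = 0.00515. Share from F = 0.00231/0.00515 = 0.449.

44.9%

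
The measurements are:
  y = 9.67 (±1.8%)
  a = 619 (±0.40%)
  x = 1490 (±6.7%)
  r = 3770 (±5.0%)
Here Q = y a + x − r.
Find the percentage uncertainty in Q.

Let p = y·a = 5990. δp/p = √((1·δy/y)² + (1·δa/a)²) = √(0.000324 + 1.6e-05) = 0.0184, so δp = 110.
Q = p + x − r: δQ = √(δp² + δx² + δr²) = √(12200 + 9970 + 35500) = 240
Q = 3710, so δQ/Q = 240/3710 = 0.0648.

6.48%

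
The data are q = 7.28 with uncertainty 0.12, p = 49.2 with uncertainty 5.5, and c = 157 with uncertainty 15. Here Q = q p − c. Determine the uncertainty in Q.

43.2

Let w = q·p = 358. δw/w = √((1·δq/q)² + (1·δp/p)²) = √(0.000272 + 0.0125) = 0.113, so δw = 40.5.
Q = w − c: δQ = √(δw² + δc²) = √(1640 + 225) = 43.2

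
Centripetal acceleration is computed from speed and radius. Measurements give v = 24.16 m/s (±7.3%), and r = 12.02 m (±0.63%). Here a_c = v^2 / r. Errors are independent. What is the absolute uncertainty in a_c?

7.10 m/s^2

Products/powers → add relative errors in quadrature, weighted by exponent:
  (2·δv/v)² = (2×0.0730)² = 0.0213;  (-1·δr/r)² = (-1×0.00630)² = 3.97e-05
δa_c/a_c = √(0.0214) = 0.146
a_c = 48.56 m/s^2, so δa_c = 0.146 × 48.56 = 7.10 m/s^2.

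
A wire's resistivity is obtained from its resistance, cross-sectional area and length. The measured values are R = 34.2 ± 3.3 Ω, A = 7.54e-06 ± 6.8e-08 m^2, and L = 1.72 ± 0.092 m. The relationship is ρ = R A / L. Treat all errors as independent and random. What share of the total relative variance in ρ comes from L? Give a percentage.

23.3%

(δρ/ρ)² = (1·δR/R)² + (1·δA/A)² + (-1·δL/L)²
  R term: (1×0.0965)² = 0.00931
  A term: (1×0.00902)² = 8.13e-05
  L term: (-1×0.0535)² = 0.00286
Total = 0.0123. Share from L = 0.00286/0.0123 = 0.233.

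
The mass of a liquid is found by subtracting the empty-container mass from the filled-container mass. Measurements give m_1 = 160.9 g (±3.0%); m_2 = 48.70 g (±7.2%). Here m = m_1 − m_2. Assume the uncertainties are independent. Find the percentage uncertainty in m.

5.32%

Sums and differences: (δm)² = Σ (cᵢ δxᵢ)².
  (δm_1)² = 23.3;  (δm_2)² = 12.3
δm = √(35.6) = 5.97 g
m = 112.2 g, so δm/m = 5.97/112.2 = 0.0532.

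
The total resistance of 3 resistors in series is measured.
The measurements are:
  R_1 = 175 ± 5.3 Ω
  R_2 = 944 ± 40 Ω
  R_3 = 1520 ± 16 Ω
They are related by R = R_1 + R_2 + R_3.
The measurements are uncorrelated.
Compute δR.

Each term contributes (cᵢ δxᵢ)² to (δR)²:
  (δR_1)² = 28.1;  (δR_2)² = 1600;  (δR_3)² = 256
δR = √(1880) = 43.4 Ω

43.4 Ω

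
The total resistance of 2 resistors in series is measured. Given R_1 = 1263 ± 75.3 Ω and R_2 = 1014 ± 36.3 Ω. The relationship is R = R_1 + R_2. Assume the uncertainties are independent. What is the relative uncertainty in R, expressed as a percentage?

R is a linear combination, so absolute uncertainties add in quadrature:
  (δR_1)² = 5670;  (δR_2)² = 1320
δR = √(6990) = 83.6 Ω
R = 2277 Ω, so δR/R = 83.6/2277 = 0.0367.

3.67%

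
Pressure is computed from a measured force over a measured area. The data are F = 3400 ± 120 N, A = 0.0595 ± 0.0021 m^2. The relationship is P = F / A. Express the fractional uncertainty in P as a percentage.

4.99%

For a monomial P ∝ F, A^-1, fractional errors add in quadrature:
  (1·δF/F)² = (1×0.0353)² = 0.00125;  (-1·δA/A)² = (-1×0.0353)² = 0.00125
δP/P = √(0.00249) = 0.0499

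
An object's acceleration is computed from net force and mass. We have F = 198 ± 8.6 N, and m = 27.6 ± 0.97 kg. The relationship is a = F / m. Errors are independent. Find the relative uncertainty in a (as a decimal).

Products/powers → add relative errors in quadrature, weighted by exponent:
  (1·δF/F)² = (1×0.0434)² = 0.00189;  (-1·δm/m)² = (-1×0.0351)² = 0.00124
δa/a = √(0.00312) = 0.0559

0.0559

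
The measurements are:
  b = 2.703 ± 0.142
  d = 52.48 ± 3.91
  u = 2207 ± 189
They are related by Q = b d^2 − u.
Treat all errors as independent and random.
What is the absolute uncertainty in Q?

1190

Let p = b·d^2 = 7444. δp/p = √((1·δb/b)² + (2·δd/d)²) = √(0.00276 + 0.0222) = 0.158, so δp = 1180.
Q = p − u: δQ = √(δp² + δu²) = √(1.38e+06 + 35700) = 1190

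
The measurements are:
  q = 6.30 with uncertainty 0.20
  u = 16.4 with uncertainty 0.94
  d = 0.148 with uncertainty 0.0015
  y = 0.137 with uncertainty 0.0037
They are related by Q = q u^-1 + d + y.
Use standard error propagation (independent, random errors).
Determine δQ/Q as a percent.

Let p = q·u^-1 = 0.384. δp/p = √((1·δq/q)² + (-1·δu/u)²) = √(0.00101 + 0.00329) = 0.0655, so δp = 0.0252.
Q = p + d + y: δQ = √(δp² + δd² + δy²) = √(0.000634 + 2.25e-06 + 1.37e-05) = 0.0255
Q = 0.669, so δQ/Q = 0.0255/0.669 = 0.0381.

3.81%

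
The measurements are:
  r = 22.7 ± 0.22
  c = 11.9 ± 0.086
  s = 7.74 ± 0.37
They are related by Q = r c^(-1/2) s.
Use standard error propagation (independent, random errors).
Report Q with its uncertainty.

Products/powers → add relative errors in quadrature, weighted by exponent:
  (1·δr/r)² = (1×0.00969)² = 9.39e-05;  (−½·δc/c)² = (-0.5×0.00723)² = 1.31e-05;  (1·δs/s)² = (1×0.0478)² = 0.00229
δQ/Q = √(0.00239) = 0.0489
Q = 50.9, so δQ = 0.0489 × 50.9 = 2.49.

50.9 ± 2.49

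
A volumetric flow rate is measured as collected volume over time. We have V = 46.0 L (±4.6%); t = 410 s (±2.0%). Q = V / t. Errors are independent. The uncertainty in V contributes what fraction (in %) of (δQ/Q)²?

(δQ/Q)² = (1·δV/V)² + (-1·δt/t)²
  V term: (1×0.0460)² = 0.00212
  t term: (-1×0.0200)² = 0.000400
Total = 0.00252. Share from V = 0.00212/0.00252 = 0.841.

84.1%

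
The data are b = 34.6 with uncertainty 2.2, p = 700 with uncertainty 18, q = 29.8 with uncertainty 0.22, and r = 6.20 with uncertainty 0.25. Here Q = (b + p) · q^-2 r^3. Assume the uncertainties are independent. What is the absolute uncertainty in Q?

Let u = b + p = 735. δu = √(δb² + δp²) = √(4.84 + 324) = 18.1, so δu/u = 0.0247.
Q is then a monomial in u, q, r:
δQ/Q = √((δu/u)² + (-2·δq/q)² + (3·δr/r)²) = √(0.000609 + 0.000218 + 0.0146) = 0.124
Q = 197, so δQ = 0.124 × 197 = 24.5.

24.5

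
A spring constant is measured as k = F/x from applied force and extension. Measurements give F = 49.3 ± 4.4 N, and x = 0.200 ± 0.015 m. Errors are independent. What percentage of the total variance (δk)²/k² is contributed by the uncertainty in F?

(δk/k)² = (1·δF/F)² + (-1·δx/x)²
  F term: (1×0.0892)² = 0.00797
  x term: (-1×0.0750)² = 0.00562
Total = 0.0136. Share from F = 0.00797/0.0136 = 0.586.

58.6%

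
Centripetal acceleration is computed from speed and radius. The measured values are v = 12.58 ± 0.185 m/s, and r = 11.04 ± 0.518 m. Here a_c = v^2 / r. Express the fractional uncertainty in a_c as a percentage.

Each factor contributes (exponent × relative error)² to (δa_c/a_c)²:
  (2·δv/v)² = (2×0.0147)² = 0.000865;  (-1·δr/r)² = (-1×0.0469)² = 0.00220
δa_c/a_c = √(0.00307) = 0.0554

5.54%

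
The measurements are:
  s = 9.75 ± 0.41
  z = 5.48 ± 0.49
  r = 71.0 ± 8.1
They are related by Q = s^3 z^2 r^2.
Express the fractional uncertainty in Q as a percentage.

For a monomial Q ∝ s^3, z^2, r^2, fractional errors add in quadrature:
  (3·δs/s)² = (3×0.0421)² = 0.0159;  (2·δz/z)² = (2×0.0894)² = 0.0320;  (2·δr/r)² = (2×0.114)² = 0.0521
δQ/Q = √(0.1000) = 0.316

31.6%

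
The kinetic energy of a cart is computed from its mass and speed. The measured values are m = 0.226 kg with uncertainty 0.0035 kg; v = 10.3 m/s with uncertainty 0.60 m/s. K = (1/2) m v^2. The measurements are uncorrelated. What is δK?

K is a product of powers, so relative uncertainties combine in quadrature:
  (1·δm/m)² = (1×0.0155)² = 0.000240;  (2·δv/v)² = (2×0.0583)² = 0.0136
δK/K = √(0.0138) = 0.118
K = 12.0 J, so δK = 0.118 × 12.0 = 1.41 J.

1.41 J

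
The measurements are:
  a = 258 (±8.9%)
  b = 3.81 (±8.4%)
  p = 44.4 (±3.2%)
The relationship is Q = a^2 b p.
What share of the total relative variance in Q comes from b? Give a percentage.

17.7%

(δQ/Q)² = (2·δa/a)² + (1·δb/b)² + (1·δp/p)²
  a term: (2×0.0890)² = 0.0317
  b term: (1×0.0840)² = 0.00706
  p term: (1×0.0320)² = 0.00102
Total = 0.0398. Share from b = 0.00706/0.0398 = 0.177.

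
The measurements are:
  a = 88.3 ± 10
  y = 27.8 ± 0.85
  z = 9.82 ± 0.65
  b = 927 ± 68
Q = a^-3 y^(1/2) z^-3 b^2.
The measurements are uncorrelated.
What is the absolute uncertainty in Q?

0.00292

For a monomial Q ∝ a^-3, y^(1/2), z^-3, b^2, fractional errors add in quadrature:
  (-3·δa/a)² = (-3×0.113)² = 0.115;  (½·δy/y)² = (0.5×0.0306)² = 0.000234;  (-3·δz/z)² = (-3×0.0662)² = 0.0394;  (2·δb/b)² = (2×0.0734)² = 0.0215
δQ/Q = √(0.177) = 0.420
Q = 0.00695, so δQ = 0.420 × 0.00695 = 0.00292.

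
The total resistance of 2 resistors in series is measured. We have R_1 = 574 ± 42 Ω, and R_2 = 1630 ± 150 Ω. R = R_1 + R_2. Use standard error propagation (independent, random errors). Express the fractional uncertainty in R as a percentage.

7.07%

Absolute uncertainties add in quadrature for a linear combination:
  (δR_1)² = 1760;  (δR_2)² = 22500
δR = √(24300) = 156 Ω
R = 2200 Ω, so δR/R = 156/2200 = 0.0707.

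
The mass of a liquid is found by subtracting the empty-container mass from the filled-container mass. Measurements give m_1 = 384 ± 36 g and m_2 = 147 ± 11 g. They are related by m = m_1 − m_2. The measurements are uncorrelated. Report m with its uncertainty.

237 ± 37.6 g

Absolute uncertainties add in quadrature for a linear combination:
  (δm_1)² = 1300;  (δm_2)² = 121
δm = √(1420) = 37.6 g
m = 237 g.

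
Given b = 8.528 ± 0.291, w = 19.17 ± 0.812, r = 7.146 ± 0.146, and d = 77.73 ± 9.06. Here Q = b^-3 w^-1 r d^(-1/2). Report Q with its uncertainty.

(6.817 ± 0.865) × 10^-5

Each factor contributes (exponent × relative error)² to (δQ/Q)²:
  (-3·δb/b)² = (-3×0.0341)² = 0.0105;  (-1·δw/w)² = (-1×0.0424)² = 0.00179;  (1·δr/r)² = (1×0.0204)² = 0.000417;  (−½·δd/d)² = (-0.5×0.117)² = 0.00340
δQ/Q = √(0.0161) = 0.127
Q = 6.817e-05, so δQ = 0.127 × 6.817e-05 = 8.65e-06.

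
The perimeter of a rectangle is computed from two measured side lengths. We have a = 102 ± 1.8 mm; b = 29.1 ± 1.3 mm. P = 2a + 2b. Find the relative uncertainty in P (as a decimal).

0.0169

Absolute uncertainties add in quadrature for a linear combination:
  (2·δa)² = 13.0;  (2·δb)² = 6.76
δP = √(19.7) = 4.44 mm
P = 262 mm, so δP/P = 4.44/262 = 0.0169.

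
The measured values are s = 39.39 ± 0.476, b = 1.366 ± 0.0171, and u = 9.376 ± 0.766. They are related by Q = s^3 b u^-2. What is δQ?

159

Products/powers → add relative errors in quadrature, weighted by exponent:
  (3·δs/s)² = (3×0.0121)² = 0.00131;  (1·δb/b)² = (1×0.0125)² = 0.000157;  (-2·δu/u)² = (-2×0.0817)² = 0.0267
δQ/Q = √(0.0282) = 0.168
Q = 949.7, so δQ = 0.168 × 949.7 = 159.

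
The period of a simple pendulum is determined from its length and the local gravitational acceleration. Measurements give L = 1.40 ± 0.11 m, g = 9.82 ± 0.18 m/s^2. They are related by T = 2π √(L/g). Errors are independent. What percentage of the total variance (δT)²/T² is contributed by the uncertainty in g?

5.16%

(δT/T)² = (½·δL/L)² + (−½·δg/g)²
  L term: (0.5×0.0786)² = 0.00154
  g term: (-0.5×0.0183)² = 8.4e-05
Total = 0.00163. Share from g = 8.4e-05/0.00163 = 0.0516.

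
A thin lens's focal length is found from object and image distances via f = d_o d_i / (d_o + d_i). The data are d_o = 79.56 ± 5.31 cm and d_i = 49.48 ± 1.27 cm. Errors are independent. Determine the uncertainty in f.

∂f/∂d_o = (d_i/(d_o+d_i))² = 0.147;  ∂f/∂d_i = (d_o/(d_o+d_i))² = 0.380
δf = √((∂f/∂d_o · δd_o)² + (∂f/∂d_i · δd_i)²) = √(0.610 + 0.233) = 0.918 cm

0.918 cm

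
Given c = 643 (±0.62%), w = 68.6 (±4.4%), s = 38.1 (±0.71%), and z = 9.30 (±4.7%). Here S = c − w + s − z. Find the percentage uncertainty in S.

Each term contributes (cᵢ δxᵢ)² to (δS)²:
  (δc)² = 15.9;  (δw)² = 9.11;  (δs)² = 0.0732;  (δz)² = 0.191
δS = √(25.3) = 5.03
S = 603, so δS/S = 5.03/603 = 0.00833.

0.833%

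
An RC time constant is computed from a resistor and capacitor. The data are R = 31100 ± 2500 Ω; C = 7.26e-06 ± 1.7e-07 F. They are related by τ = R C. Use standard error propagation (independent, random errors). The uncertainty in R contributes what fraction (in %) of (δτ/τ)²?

(δτ/τ)² = (1·δR/R)² + (1·δC/C)²
  R term: (1×0.0804)² = 0.00646
  C term: (1×0.0234)² = 0.000548
Total = 0.00701. Share from R = 0.00646/0.00701 = 0.922.

92.2%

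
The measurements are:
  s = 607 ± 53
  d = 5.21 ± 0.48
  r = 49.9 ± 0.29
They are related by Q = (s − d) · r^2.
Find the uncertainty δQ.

1.33e+05

Let u = s − d = 602. δu = √(δs² + δd²) = √(2810 + 0.230) = 53.0, so δu/u = 0.0881.
Q is then a monomial in u, r:
δQ/Q = √((δu/u)² + (2·δr/r)²) = √(0.00776 + 0.000135) = 0.0888
Q = 1.5e+06, so δQ = 0.0888 × 1.5e+06 = 1.33e+05.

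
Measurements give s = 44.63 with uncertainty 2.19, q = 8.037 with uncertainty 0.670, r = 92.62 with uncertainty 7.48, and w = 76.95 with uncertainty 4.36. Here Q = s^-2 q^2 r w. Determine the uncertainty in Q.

50.2

Products/powers → add relative errors in quadrature, weighted by exponent:
  (-2·δs/s)² = (-2×0.0491)² = 0.00963;  (2·δq/q)² = (2×0.0834)² = 0.0278;  (1·δr/r)² = (1×0.0808)² = 0.00652;  (1·δw/w)² = (1×0.0567)² = 0.00321
δQ/Q = √(0.0472) = 0.217
Q = 231.1, so δQ = 0.217 × 231.1 = 50.2.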